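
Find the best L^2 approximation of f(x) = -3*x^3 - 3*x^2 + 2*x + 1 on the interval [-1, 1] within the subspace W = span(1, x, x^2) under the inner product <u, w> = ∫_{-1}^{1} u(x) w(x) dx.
g(x) = -3*x^2 + x/5 + 1

The best approximation g ∈ W is the orthogonal projection of f onto W. Writing g = a_0 + a_1 x + a_2 x^2, the coefficients solve the normal equations G · a = b where
  G_{ij} = <φ_i, φ_j> and b_i = <f, φ_i>, with φ_0 = 1, φ_1 = x, φ_2 = x^2.
G =
  [2, 0, 2/3]
  [0, 2/3, 0]
  [2/3, 0, 2/5],
b = (0, 2/15, -8/15).
Solving gives a_0 = 1, a_1 = 1/5, a_2 = -3, so
  g(x) = -3*x^2 + x/5 + 1.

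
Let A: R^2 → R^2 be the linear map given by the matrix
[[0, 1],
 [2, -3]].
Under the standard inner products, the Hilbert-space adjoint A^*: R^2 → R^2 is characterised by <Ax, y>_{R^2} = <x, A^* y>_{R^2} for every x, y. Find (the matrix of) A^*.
A^* = A^T =
[[0, 2],
 [1, -3]]

For real matrices with standard dot products, the defining identity <Ax, y> = <x, A^* y> gives (Ax)^T y = x^T (A^*) y, i.e. x^T A^T y = x^T (A^*) y. Since this holds for all x, y, we must have A^* = A^T. Therefore
A^* =
[[0, 2],
 [1, -3]].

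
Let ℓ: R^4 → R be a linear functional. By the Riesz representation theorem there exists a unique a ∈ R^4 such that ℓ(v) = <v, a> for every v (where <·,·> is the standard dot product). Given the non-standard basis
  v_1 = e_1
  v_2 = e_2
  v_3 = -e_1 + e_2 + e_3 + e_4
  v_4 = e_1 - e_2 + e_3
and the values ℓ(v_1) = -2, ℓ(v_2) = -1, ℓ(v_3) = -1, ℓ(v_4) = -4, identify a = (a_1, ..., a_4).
a = (-2, -1, -3, 1)

Write a = (a_1, ..., a_4) in the standard basis. For each basis vector v_i, ℓ(v_i) = <v_i, a> is a linear equation in the a_j's. Collect the n equations into a matrix system V a = ℓ, where row i of V is v_i (expressed in the standard basis). Since V is invertible (lower-triangular with 1s on the diagonal, up to permutation), solve by back-substitution:
  V =
[[1, 0, 0, 0],
 [0, 1, 0, 0],
 [-1, 1, 1, 1],
 [1, -1, 1, 0]]
  V a = (-2, -1, -1, -4)
Solving gives a = (-2, -1, -3, 1).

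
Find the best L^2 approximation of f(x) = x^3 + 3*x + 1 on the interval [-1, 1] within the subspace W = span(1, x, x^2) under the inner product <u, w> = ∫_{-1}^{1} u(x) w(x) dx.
g(x) = 18*x/5 + 1

The best approximation g ∈ W is the orthogonal projection of f onto W. Writing g = a_0 + a_1 x + a_2 x^2, the coefficients solve the normal equations G · a = b where
  G_{ij} = <φ_i, φ_j> and b_i = <f, φ_i>, with φ_0 = 1, φ_1 = x, φ_2 = x^2.
G =
  [2, 0, 2/3]
  [0, 2/3, 0]
  [2/3, 0, 2/5],
b = (2, 12/5, 2/3).
Solving gives a_0 = 1, a_1 = 18/5, a_2 = 0, so
  g(x) = 18*x/5 + 1.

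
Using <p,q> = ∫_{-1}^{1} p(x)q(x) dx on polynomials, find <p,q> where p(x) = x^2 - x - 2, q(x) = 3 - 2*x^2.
<p,q> = -122/15

Expand the product: p(x)·q(x) = -2*x^4 + 2*x^3 + 7*x^2 - 3*x - 6.
∫_{-1}^{1} of each monomial x^k gives [2/(k+1) if k even, 0 if k odd]. Integrating term-by-term (or equivalently evaluating the antiderivative F(x) = -2*x^5/5 + x^4/2 + 7*x^3/3 - 3*x^2/2 - 6*x at the endpoints):
  F(1) − F(−1) = -76/15 − (46/15) = -122/15.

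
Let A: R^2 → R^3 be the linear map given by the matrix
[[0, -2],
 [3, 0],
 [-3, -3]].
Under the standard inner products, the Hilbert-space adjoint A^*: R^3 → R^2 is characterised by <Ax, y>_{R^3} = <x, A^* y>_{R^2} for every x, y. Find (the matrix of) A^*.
A^* = A^T =
[[0, 3, -3],
 [-2, 0, -3]]

For real matrices with standard dot products, the defining identity <Ax, y> = <x, A^* y> gives (Ax)^T y = x^T (A^*) y, i.e. x^T A^T y = x^T (A^*) y. Since this holds for all x, y, we must have A^* = A^T. Therefore
A^* =
[[0, 3, -3],
 [-2, 0, -3]].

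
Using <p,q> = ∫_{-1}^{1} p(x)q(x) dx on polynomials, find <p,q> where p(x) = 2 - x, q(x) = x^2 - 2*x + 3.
<p,q> = 44/3

Expand the product: p(x)·q(x) = -x^3 + 4*x^2 - 7*x + 6.
∫_{-1}^{1} of each monomial x^k gives [2/(k+1) if k even, 0 if k odd]. Integrating term-by-term (or equivalently evaluating the antiderivative F(x) = -x^4/4 + 4*x^3/3 - 7*x^2/2 + 6*x at the endpoints):
  F(1) − F(−1) = 43/12 − (-133/12) = 44/3.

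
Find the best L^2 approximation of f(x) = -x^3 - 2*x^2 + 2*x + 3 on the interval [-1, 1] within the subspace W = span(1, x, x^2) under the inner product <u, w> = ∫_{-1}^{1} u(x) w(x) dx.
g(x) = -2*x^2 + 7*x/5 + 3

The best approximation g ∈ W is the orthogonal projection of f onto W. Writing g = a_0 + a_1 x + a_2 x^2, the coefficients solve the normal equations G · a = b where
  G_{ij} = <φ_i, φ_j> and b_i = <f, φ_i>, with φ_0 = 1, φ_1 = x, φ_2 = x^2.
G =
  [2, 0, 2/3]
  [0, 2/3, 0]
  [2/3, 0, 2/5],
b = (14/3, 14/15, 6/5).
Solving gives a_0 = 3, a_1 = 7/5, a_2 = -2, so
  g(x) = -2*x^2 + 7*x/5 + 3.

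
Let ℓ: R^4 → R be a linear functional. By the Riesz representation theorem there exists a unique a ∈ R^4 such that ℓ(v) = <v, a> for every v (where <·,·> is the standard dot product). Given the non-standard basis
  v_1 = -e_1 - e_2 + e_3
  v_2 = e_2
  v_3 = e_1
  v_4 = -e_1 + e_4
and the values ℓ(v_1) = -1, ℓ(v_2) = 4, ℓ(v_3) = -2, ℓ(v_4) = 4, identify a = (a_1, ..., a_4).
a = (-2, 4, 1, 2)

Write a = (a_1, ..., a_4) in the standard basis. For each basis vector v_i, ℓ(v_i) = <v_i, a> is a linear equation in the a_j's. Collect the n equations into a matrix system V a = ℓ, where row i of V is v_i (expressed in the standard basis). Since V is invertible (lower-triangular with 1s on the diagonal, up to permutation), solve by back-substitution:
  V =
[[-1, -1, 1, 0],
 [0, 1, 0, 0],
 [1, 0, 0, 0],
 [-1, 0, 0, 1]]
  V a = (-1, 4, -2, 4)
Solving gives a = (-2, 4, 1, 2).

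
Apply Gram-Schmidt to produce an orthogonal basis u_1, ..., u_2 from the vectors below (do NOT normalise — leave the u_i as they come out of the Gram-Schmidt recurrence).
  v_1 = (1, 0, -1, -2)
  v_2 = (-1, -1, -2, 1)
Orthogonal basis:
  u_1 = (1, 0, -1, -2)
  u_2 = (-5/6, -1, -13/6, 2/3)

Apply the Gram-Schmidt recurrence
  u_1 = v_1
  u_i = v_i − Σ_{j<i} ((v_i · u_j) / (u_j · u_j)) · u_j.

Step by step this gives:
  u_1 = (1, 0, -1, -2)
  u_2 = (-5/6, -1, -13/6, 2/3)

Orthogonality check:
  u_2 · u_1 = 0 (should be 0)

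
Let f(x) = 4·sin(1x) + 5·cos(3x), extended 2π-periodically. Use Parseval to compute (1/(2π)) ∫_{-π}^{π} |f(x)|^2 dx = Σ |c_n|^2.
Σ |c_n|^2 = 41/2

Expand |f|^2 and use orthogonality of {sin(nx), cos(mx)} on [-π, π]:
  ∫_{-π}^{π} sin(nx)^2 dx = π, ∫ cos(mx)^2 dx = π, and cross terms integrate to 0.
So ∫_{-π}^{π} f(x)^2 dx = 4^2 · π + 5^2 · π = (16 + 25)π.
Divide by 2π: (16 + 25)/2 = 41/2.
By Parseval, this equals Σ |c_n|^2.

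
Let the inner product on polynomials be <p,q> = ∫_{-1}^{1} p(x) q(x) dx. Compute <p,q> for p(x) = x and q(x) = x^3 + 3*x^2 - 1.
<p,q> = 2/5

Expand the product: p(x)·q(x) = x^4 + 3*x^3 - x.
∫_{-1}^{1} of each monomial x^k gives [2/(k+1) if k even, 0 if k odd]. Integrating term-by-term (or equivalently evaluating the antiderivative F(x) = x^5/5 + 3*x^4/4 - x^2/2 at the endpoints):
  F(1) − F(−1) = 9/20 − (1/20) = 2/5.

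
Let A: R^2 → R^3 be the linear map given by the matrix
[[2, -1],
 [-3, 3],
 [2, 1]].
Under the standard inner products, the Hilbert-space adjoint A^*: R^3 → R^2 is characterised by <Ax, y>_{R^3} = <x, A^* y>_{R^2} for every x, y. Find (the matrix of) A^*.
A^* = A^T =
[[2, -3, 2],
 [-1, 3, 1]]

For real matrices with standard dot products, the defining identity <Ax, y> = <x, A^* y> gives (Ax)^T y = x^T (A^*) y, i.e. x^T A^T y = x^T (A^*) y. Since this holds for all x, y, we must have A^* = A^T. Therefore
A^* =
[[2, -3, 2],
 [-1, 3, 1]].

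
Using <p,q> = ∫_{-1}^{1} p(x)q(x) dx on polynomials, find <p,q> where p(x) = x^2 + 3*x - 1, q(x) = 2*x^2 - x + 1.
<p,q> = -58/15

Expand the product: p(x)·q(x) = 2*x^4 + 5*x^3 - 4*x^2 + 4*x - 1.
∫_{-1}^{1} of each monomial x^k gives [2/(k+1) if k even, 0 if k odd]. Integrating term-by-term (or equivalently evaluating the antiderivative F(x) = 2*x^5/5 + 5*x^4/4 - 4*x^3/3 + 2*x^2 - x at the endpoints):
  F(1) − F(−1) = 79/60 − (311/60) = -58/15.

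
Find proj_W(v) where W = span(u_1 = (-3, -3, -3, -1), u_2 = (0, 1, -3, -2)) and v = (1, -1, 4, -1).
proj_W(v) = (99/164, -11/164, 429/164, 253/164)

Set up U = [u_1 | ... | u_2] ∈ R^(4×2). The projector onto W = col(U) is P = U (U^T U)^(-1) U^T.
Compute U^T U =
  [28, 8]
  [8, 14],
and U^T v = (-11, -11).
Solve U^T U · c = U^T v for the coefficients: c = (-33/164, -55/82). The projection is proj_W(v) = U c.
Check: (v - proj_W(v)) · u_1 = 0  (should be 0).
Check: (v - proj_W(v)) · u_2 = 0  (should be 0).
Result: proj_W(v) = (99/164, -11/164, 429/164, 253/164).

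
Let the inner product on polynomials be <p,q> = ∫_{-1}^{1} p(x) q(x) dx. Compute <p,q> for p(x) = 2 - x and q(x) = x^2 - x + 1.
<p,q> = 6

Expand the product: p(x)·q(x) = -x^3 + 3*x^2 - 3*x + 2.
∫_{-1}^{1} of each monomial x^k gives [2/(k+1) if k even, 0 if k odd]. Integrating term-by-term (or equivalently evaluating the antiderivative F(x) = -x^4/4 + x^3 - 3*x^2/2 + 2*x at the endpoints):
  F(1) − F(−1) = 5/4 − (-19/4) = 6.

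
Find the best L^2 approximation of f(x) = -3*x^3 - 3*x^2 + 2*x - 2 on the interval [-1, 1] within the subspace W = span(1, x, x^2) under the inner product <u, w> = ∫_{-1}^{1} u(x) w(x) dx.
g(x) = -3*x^2 + x/5 - 2

The best approximation g ∈ W is the orthogonal projection of f onto W. Writing g = a_0 + a_1 x + a_2 x^2, the coefficients solve the normal equations G · a = b where
  G_{ij} = <φ_i, φ_j> and b_i = <f, φ_i>, with φ_0 = 1, φ_1 = x, φ_2 = x^2.
G =
  [2, 0, 2/3]
  [0, 2/3, 0]
  [2/3, 0, 2/5],
b = (-6, 2/15, -38/15).
Solving gives a_0 = -2, a_1 = 1/5, a_2 = -3, so
  g(x) = -3*x^2 + x/5 - 2.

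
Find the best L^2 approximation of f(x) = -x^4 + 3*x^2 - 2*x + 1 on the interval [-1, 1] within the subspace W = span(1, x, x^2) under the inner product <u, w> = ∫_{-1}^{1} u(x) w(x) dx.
g(x) = 15*x^2/7 - 2*x + 38/35

The best approximation g ∈ W is the orthogonal projection of f onto W. Writing g = a_0 + a_1 x + a_2 x^2, the coefficients solve the normal equations G · a = b where
  G_{ij} = <φ_i, φ_j> and b_i = <f, φ_i>, with φ_0 = 1, φ_1 = x, φ_2 = x^2.
G =
  [2, 0, 2/3]
  [0, 2/3, 0]
  [2/3, 0, 2/5],
b = (18/5, -4/3, 166/105).
Solving gives a_0 = 38/35, a_1 = -2, a_2 = 15/7, so
  g(x) = 15*x^2/7 - 2*x + 38/35.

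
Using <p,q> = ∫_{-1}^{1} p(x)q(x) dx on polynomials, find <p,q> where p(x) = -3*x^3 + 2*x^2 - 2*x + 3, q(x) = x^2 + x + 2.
<p,q> = 224/15

Expand the product: p(x)·q(x) = -3*x^5 - x^4 - 6*x^3 + 5*x^2 - x + 6.
∫_{-1}^{1} of each monomial x^k gives [2/(k+1) if k even, 0 if k odd]. Integrating term-by-term (or equivalently evaluating the antiderivative F(x) = -x^6/2 - x^5/5 - 3*x^4/2 + 5*x^3/3 - x^2/2 + 6*x at the endpoints):
  F(1) − F(−1) = 149/30 − (-299/30) = 224/15.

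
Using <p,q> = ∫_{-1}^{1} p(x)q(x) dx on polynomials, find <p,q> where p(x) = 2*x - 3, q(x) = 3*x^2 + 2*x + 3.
<p,q> = -64/3

Expand the product: p(x)·q(x) = 6*x^3 - 5*x^2 - 9.
∫_{-1}^{1} of each monomial x^k gives [2/(k+1) if k even, 0 if k odd]. Integrating term-by-term (or equivalently evaluating the antiderivative F(x) = 3*x^4/2 - 5*x^3/3 - 9*x at the endpoints):
  F(1) − F(−1) = -55/6 − (73/6) = -64/3.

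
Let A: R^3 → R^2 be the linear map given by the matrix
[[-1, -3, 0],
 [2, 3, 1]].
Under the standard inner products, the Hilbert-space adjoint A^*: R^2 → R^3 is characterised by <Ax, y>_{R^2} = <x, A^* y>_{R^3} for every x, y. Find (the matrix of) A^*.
A^* = A^T =
[[-1, 2],
 [-3, 3],
 [0, 1]]

For real matrices with standard dot products, the defining identity <Ax, y> = <x, A^* y> gives (Ax)^T y = x^T (A^*) y, i.e. x^T A^T y = x^T (A^*) y. Since this holds for all x, y, we must have A^* = A^T. Therefore
A^* =
[[-1, 2],
 [-3, 3],
 [0, 1]].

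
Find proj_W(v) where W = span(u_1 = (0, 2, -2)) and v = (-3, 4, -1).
proj_W(v) = (0, 5/2, -5/2)

Set up U = [u_1 | ... | u_1] ∈ R^(3×1). The projector onto W = col(U) is P = U (U^T U)^(-1) U^T.
Compute U^T U =
  [8],
and U^T v = (10).
Solve U^T U · c = U^T v for the coefficients: c = (5/4). The projection is proj_W(v) = U c.
Check: (v - proj_W(v)) · u_1 = 0  (should be 0).
Result: proj_W(v) = (0, 5/2, -5/2).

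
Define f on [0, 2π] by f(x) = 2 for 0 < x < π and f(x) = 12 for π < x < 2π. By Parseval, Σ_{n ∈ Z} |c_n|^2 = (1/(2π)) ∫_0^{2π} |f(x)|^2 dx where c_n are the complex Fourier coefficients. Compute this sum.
Σ |c_n|^2 = 74

Parseval equates the L^2 energy of f (normalised by 1/(2π)) with the ℓ^2 sum of its Fourier coefficients: (1/(2π)) ∫_0^{2π} |f|^2 = Σ |c_n|^2.
Compute the left side: (1/(2π)) [∫_0^π 2^2 dx + ∫_π^{2π} 12^2 dx] = (1/(2π)) · (4π + 144π) = (4 + 144)/2 = 74.
So Σ_{n ∈ Z} |c_n|^2 = 74.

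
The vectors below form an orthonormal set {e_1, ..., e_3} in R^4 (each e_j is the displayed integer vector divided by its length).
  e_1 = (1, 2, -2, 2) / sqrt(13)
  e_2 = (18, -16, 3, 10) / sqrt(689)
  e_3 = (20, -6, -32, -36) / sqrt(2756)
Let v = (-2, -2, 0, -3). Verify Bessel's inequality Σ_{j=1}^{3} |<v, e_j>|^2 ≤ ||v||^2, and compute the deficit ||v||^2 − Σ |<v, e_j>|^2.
Σ |<v, e_j>|^2 = 196/13; ||v||^2 = 17; deficit = 25/13

Write each e_j = u_j / sqrt(<u_j, u_j>) where u_j is the displayed integer vector. Then <v, e_j> = <v, u_j> / sqrt(<u_j, u_j>), so |<v, e_j>|^2 = <v, u_j>^2 / <u_j, u_j>.
Coefficients: <v, e_1> = -12/sqrt(13), <v, e_2> = -34/sqrt(689), <v, e_3> = 80/sqrt(2756).
Square and sum: Σ |<v, e_j>|^2 = 196/13.
Compute ||v||^2 = v·v = 17.
Deficit = 17 − 196/13 = 25/13 ≥ 0, confirming Bessel's inequality. (The deficit equals ||v − Σ <v,e_j> e_j||^2, the squared distance from v to span{e_j}.)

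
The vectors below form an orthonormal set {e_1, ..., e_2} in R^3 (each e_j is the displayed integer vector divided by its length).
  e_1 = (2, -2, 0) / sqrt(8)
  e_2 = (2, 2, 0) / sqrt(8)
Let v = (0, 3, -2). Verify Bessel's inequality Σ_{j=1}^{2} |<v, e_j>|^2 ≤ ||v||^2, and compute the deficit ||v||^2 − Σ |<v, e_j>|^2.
Σ |<v, e_j>|^2 = 9; ||v||^2 = 13; deficit = 4

Write each e_j = u_j / sqrt(<u_j, u_j>) where u_j is the displayed integer vector. Then <v, e_j> = <v, u_j> / sqrt(<u_j, u_j>), so |<v, e_j>|^2 = <v, u_j>^2 / <u_j, u_j>.
Coefficients: <v, e_1> = -6/sqrt(8), <v, e_2> = 6/sqrt(8).
Square and sum: Σ |<v, e_j>|^2 = 9.
Compute ||v||^2 = v·v = 13.
Deficit = 13 − 9 = 4 ≥ 0, confirming Bessel's inequality. (The deficit equals ||v − Σ <v,e_j> e_j||^2, the squared distance from v to span{e_j}.)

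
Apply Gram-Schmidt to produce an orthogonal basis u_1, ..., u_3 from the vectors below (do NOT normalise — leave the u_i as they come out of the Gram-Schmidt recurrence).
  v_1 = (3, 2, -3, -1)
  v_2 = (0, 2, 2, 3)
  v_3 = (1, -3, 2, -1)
Orthogonal basis:
  u_1 = (3, 2, -3, -1)
  u_2 = (15/23, 56/23, 31/23, 64/23)
  u_3 = (283/122, -233/183, 559/366, -31/183)

Apply the Gram-Schmidt recurrence
  u_1 = v_1
  u_i = v_i − Σ_{j<i} ((v_i · u_j) / (u_j · u_j)) · u_j.

Step by step this gives:
  u_1 = (3, 2, -3, -1)
  u_2 = (15/23, 56/23, 31/23, 64/23)
  u_3 = (283/122, -233/183, 559/366, -31/183)

Orthogonality check:
  u_2 · u_1 = 0 (should be 0)
  u_3 · u_1 = 0 (should be 0)
  u_3 · u_2 = 0 (should be 0)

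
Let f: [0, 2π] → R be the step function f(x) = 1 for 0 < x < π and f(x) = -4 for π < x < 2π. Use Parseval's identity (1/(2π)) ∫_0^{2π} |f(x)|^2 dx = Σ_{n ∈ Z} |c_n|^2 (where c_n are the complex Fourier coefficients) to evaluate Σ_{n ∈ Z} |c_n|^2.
Σ |c_n|^2 = 17/2

Parseval equates the L^2 energy of f (normalised by 1/(2π)) with the ℓ^2 sum of its Fourier coefficients: (1/(2π)) ∫_0^{2π} |f|^2 = Σ |c_n|^2.
Compute the left side: (1/(2π)) [∫_0^π 1^2 dx + ∫_π^{2π} (-4)^2 dx] = (1/(2π)) · (1π + 16π) = (1 + 16)/2 = 17/2.
So Σ_{n ∈ Z} |c_n|^2 = 17/2.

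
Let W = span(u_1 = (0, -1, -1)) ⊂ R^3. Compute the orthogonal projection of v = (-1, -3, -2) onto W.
proj_W(v) = (0, -5/2, -5/2)

Set up U = [u_1 | ... | u_1] ∈ R^(3×1). The projector onto W = col(U) is P = U (U^T U)^(-1) U^T.
Compute U^T U =
  [2],
and U^T v = (5).
Solve U^T U · c = U^T v for the coefficients: c = (5/2). The projection is proj_W(v) = U c.
Check: (v - proj_W(v)) · u_1 = 0  (should be 0).
Result: proj_W(v) = (0, -5/2, -5/2).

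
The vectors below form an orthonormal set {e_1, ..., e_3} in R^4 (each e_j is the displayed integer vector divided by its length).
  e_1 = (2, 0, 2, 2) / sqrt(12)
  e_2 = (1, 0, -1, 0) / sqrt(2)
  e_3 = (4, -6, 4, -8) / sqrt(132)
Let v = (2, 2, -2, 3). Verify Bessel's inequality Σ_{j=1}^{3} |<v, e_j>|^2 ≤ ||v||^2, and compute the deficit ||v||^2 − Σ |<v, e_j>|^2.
Σ |<v, e_j>|^2 = 229/11; ||v||^2 = 21; deficit = 2/11

Write each e_j = u_j / sqrt(<u_j, u_j>) where u_j is the displayed integer vector. Then <v, e_j> = <v, u_j> / sqrt(<u_j, u_j>), so |<v, e_j>|^2 = <v, u_j>^2 / <u_j, u_j>.
Coefficients: <v, e_1> = 6/sqrt(12), <v, e_2> = 4/sqrt(2), <v, e_3> = -36/sqrt(132).
Square and sum: Σ |<v, e_j>|^2 = 229/11.
Compute ||v||^2 = v·v = 21.
Deficit = 21 − 229/11 = 2/11 ≥ 0, confirming Bessel's inequality. (The deficit equals ||v − Σ <v,e_j> e_j||^2, the squared distance from v to span{e_j}.)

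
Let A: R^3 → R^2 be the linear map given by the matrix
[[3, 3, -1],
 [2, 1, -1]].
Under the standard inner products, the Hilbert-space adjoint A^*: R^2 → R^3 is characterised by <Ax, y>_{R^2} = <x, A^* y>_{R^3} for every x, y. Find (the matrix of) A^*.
A^* = A^T =
[[3, 2],
 [3, 1],
 [-1, -1]]

For real matrices with standard dot products, the defining identity <Ax, y> = <x, A^* y> gives (Ax)^T y = x^T (A^*) y, i.e. x^T A^T y = x^T (A^*) y. Since this holds for all x, y, we must have A^* = A^T. Therefore
A^* =
[[3, 2],
 [3, 1],
 [-1, -1]].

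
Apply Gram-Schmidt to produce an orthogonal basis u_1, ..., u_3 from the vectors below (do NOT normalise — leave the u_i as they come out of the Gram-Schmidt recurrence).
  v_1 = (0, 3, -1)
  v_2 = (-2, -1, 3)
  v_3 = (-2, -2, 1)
Orthogonal basis:
  u_1 = (0, 3, -1)
  u_2 = (-2, 4/5, 12/5)
  u_3 = (-14/13, -7/26, -21/26)

Apply the Gram-Schmidt recurrence
  u_1 = v_1
  u_i = v_i − Σ_{j<i} ((v_i · u_j) / (u_j · u_j)) · u_j.

Step by step this gives:
  u_1 = (0, 3, -1)
  u_2 = (-2, 4/5, 12/5)
  u_3 = (-14/13, -7/26, -21/26)

Orthogonality check:
  u_2 · u_1 = 0 (should be 0)
  u_3 · u_1 = 0 (should be 0)
  u_3 · u_2 = 0 (should be 0)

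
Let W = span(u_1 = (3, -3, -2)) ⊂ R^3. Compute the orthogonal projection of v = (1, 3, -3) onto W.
proj_W(v) = (0, 0, 0)

Set up U = [u_1 | ... | u_1] ∈ R^(3×1). The projector onto W = col(U) is P = U (U^T U)^(-1) U^T.
Compute U^T U =
  [22],
and U^T v = (0).
Solve U^T U · c = U^T v for the coefficients: c = (0). The projection is proj_W(v) = U c.
Check: (v - proj_W(v)) · u_1 = 0  (should be 0).
Result: proj_W(v) = (0, 0, 0).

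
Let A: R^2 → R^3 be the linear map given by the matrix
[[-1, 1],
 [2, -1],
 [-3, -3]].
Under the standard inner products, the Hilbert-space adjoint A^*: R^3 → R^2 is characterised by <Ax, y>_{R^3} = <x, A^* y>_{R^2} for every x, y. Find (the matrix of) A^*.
A^* = A^T =
[[-1, 2, -3],
 [1, -1, -3]]

For real matrices with standard dot products, the defining identity <Ax, y> = <x, A^* y> gives (Ax)^T y = x^T (A^*) y, i.e. x^T A^T y = x^T (A^*) y. Since this holds for all x, y, we must have A^* = A^T. Therefore
A^* =
[[-1, 2, -3],
 [1, -1, -3]].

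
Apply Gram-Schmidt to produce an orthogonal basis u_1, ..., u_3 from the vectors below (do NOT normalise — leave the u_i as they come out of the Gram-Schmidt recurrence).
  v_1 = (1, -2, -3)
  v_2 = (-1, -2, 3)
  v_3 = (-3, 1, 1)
Orthogonal basis:
  u_1 = (1, -2, -3)
  u_2 = (-4/7, -20/7, 12/7)
  u_3 = (-12/5, 0, -4/5)

Apply the Gram-Schmidt recurrence
  u_1 = v_1
  u_i = v_i − Σ_{j<i} ((v_i · u_j) / (u_j · u_j)) · u_j.

Step by step this gives:
  u_1 = (1, -2, -3)
  u_2 = (-4/7, -20/7, 12/7)
  u_3 = (-12/5, 0, -4/5)

Orthogonality check:
  u_2 · u_1 = 0 (should be 0)
  u_3 · u_1 = 0 (should be 0)
  u_3 · u_2 = 0 (should be 0)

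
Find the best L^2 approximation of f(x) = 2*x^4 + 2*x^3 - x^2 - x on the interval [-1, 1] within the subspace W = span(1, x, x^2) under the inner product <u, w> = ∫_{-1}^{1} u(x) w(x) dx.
g(x) = 5*x^2/7 + x/5 - 6/35

The best approximation g ∈ W is the orthogonal projection of f onto W. Writing g = a_0 + a_1 x + a_2 x^2, the coefficients solve the normal equations G · a = b where
  G_{ij} = <φ_i, φ_j> and b_i = <f, φ_i>, with φ_0 = 1, φ_1 = x, φ_2 = x^2.
G =
  [2, 0, 2/3]
  [0, 2/3, 0]
  [2/3, 0, 2/5],
b = (2/15, 2/15, 6/35).
Solving gives a_0 = -6/35, a_1 = 1/5, a_2 = 5/7, so
  g(x) = 5*x^2/7 + x/5 - 6/35.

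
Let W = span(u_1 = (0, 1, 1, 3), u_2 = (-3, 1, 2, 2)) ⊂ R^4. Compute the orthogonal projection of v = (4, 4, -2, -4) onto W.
proj_W(v) = (10/3, -10/9, -20/9, -20/9)

Set up U = [u_1 | ... | u_2] ∈ R^(4×2). The projector onto W = col(U) is P = U (U^T U)^(-1) U^T.
Compute U^T U =
  [11, 9]
  [9, 18],
and U^T v = (-10, -20).
Solve U^T U · c = U^T v for the coefficients: c = (0, -10/9). The projection is proj_W(v) = U c.
Check: (v - proj_W(v)) · u_1 = 0  (should be 0).
Check: (v - proj_W(v)) · u_2 = 0  (should be 0).
Result: proj_W(v) = (10/3, -10/9, -20/9, -20/9).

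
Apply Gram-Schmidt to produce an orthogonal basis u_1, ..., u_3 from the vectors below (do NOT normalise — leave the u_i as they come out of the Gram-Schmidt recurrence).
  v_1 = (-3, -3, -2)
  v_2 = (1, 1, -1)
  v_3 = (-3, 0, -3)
Orthogonal basis:
  u_1 = (-3, -3, -2)
  u_2 = (5/11, 5/11, -15/11)
  u_3 = (-3/2, 3/2, 0)

Apply the Gram-Schmidt recurrence
  u_1 = v_1
  u_i = v_i − Σ_{j<i} ((v_i · u_j) / (u_j · u_j)) · u_j.

Step by step this gives:
  u_1 = (-3, -3, -2)
  u_2 = (5/11, 5/11, -15/11)
  u_3 = (-3/2, 3/2, 0)

Orthogonality check:
  u_2 · u_1 = 0 (should be 0)
  u_3 · u_1 = 0 (should be 0)
  u_3 · u_2 = 0 (should be 0)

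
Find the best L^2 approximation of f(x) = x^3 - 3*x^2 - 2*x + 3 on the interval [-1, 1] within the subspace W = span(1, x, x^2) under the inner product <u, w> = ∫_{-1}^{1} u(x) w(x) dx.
g(x) = -3*x^2 - 7*x/5 + 3

The best approximation g ∈ W is the orthogonal projection of f onto W. Writing g = a_0 + a_1 x + a_2 x^2, the coefficients solve the normal equations G · a = b where
  G_{ij} = <φ_i, φ_j> and b_i = <f, φ_i>, with φ_0 = 1, φ_1 = x, φ_2 = x^2.
G =
  [2, 0, 2/3]
  [0, 2/3, 0]
  [2/3, 0, 2/5],
b = (4, -14/15, 4/5).
Solving gives a_0 = 3, a_1 = -7/5, a_2 = -3, so
  g(x) = -3*x^2 - 7*x/5 + 3.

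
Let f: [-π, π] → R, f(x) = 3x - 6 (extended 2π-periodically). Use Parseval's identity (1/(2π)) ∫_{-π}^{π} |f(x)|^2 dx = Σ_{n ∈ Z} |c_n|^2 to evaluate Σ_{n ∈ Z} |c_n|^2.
Σ |c_n|^2 = 3π^2 + 36

Expand and integrate term by term over [-π, π]:
  ∫ (3x)^2 dx = 9·(2π^3/3); ∫ 2·3·(-6)·x dx = 0 (odd integrand); ∫ (-6)^2 dx = 36·2π.
So (1/(2π)) ∫_{-π}^{π} (3x - 6)^2 dx = 9π^2/3 + 36 = 3π^2 + 36.
Parseval ⇒ Σ |c_n|^2 = 3π^2 + 36.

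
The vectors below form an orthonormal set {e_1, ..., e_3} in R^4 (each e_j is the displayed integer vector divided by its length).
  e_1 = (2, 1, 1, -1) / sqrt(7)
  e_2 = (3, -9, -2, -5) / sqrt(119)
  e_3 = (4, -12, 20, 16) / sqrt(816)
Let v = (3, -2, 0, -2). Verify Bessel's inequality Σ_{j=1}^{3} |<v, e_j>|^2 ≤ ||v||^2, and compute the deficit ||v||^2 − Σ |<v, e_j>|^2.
Σ |<v, e_j>|^2 = 50/3; ||v||^2 = 17; deficit = 1/3

Write each e_j = u_j / sqrt(<u_j, u_j>) where u_j is the displayed integer vector. Then <v, e_j> = <v, u_j> / sqrt(<u_j, u_j>), so |<v, e_j>|^2 = <v, u_j>^2 / <u_j, u_j>.
Coefficients: <v, e_1> = 6/sqrt(7), <v, e_2> = 37/sqrt(119), <v, e_3> = 4/sqrt(816).
Square and sum: Σ |<v, e_j>|^2 = 50/3.
Compute ||v||^2 = v·v = 17.
Deficit = 17 − 50/3 = 1/3 ≥ 0, confirming Bessel's inequality. (The deficit equals ||v − Σ <v,e_j> e_j||^2, the squared distance from v to span{e_j}.)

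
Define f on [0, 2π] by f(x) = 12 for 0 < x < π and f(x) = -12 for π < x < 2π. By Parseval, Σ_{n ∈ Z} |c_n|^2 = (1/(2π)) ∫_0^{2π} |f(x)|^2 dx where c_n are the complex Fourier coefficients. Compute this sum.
Σ |c_n|^2 = 144

Parseval equates the L^2 energy of f (normalised by 1/(2π)) with the ℓ^2 sum of its Fourier coefficients: (1/(2π)) ∫_0^{2π} |f|^2 = Σ |c_n|^2.
Compute the left side: (1/(2π)) [∫_0^π 12^2 dx + ∫_π^{2π} (-12)^2 dx] = (1/(2π)) · (144π + 144π) = (144 + 144)/2 = 144.
So Σ_{n ∈ Z} |c_n|^2 = 144.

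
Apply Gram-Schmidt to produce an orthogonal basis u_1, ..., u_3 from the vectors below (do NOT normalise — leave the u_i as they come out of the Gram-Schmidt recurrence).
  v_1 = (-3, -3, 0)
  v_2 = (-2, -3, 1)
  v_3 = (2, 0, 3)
Orthogonal basis:
  u_1 = (-3, -3, 0)
  u_2 = (1/2, -1/2, 1)
  u_3 = (-1/3, 1/3, 1/3)

Apply the Gram-Schmidt recurrence
  u_1 = v_1
  u_i = v_i − Σ_{j<i} ((v_i · u_j) / (u_j · u_j)) · u_j.

Step by step this gives:
  u_1 = (-3, -3, 0)
  u_2 = (1/2, -1/2, 1)
  u_3 = (-1/3, 1/3, 1/3)

Orthogonality check:
  u_2 · u_1 = 0 (should be 0)
  u_3 · u_1 = 0 (should be 0)
  u_3 · u_2 = 0 (should be 0)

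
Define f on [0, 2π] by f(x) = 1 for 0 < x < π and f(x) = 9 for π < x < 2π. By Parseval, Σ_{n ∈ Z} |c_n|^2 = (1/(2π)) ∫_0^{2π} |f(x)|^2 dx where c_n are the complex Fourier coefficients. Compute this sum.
Σ |c_n|^2 = 41

Parseval equates the L^2 energy of f (normalised by 1/(2π)) with the ℓ^2 sum of its Fourier coefficients: (1/(2π)) ∫_0^{2π} |f|^2 = Σ |c_n|^2.
Compute the left side: (1/(2π)) [∫_0^π 1^2 dx + ∫_π^{2π} 9^2 dx] = (1/(2π)) · (1π + 81π) = (1 + 81)/2 = 41.
So Σ_{n ∈ Z} |c_n|^2 = 41.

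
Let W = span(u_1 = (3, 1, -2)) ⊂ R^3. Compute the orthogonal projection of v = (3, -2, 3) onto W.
proj_W(v) = (3/14, 1/14, -1/7)

Set up U = [u_1 | ... | u_1] ∈ R^(3×1). The projector onto W = col(U) is P = U (U^T U)^(-1) U^T.
Compute U^T U =
  [14],
and U^T v = (1).
Solve U^T U · c = U^T v for the coefficients: c = (1/14). The projection is proj_W(v) = U c.
Check: (v - proj_W(v)) · u_1 = 0  (should be 0).
Result: proj_W(v) = (3/14, 1/14, -1/7).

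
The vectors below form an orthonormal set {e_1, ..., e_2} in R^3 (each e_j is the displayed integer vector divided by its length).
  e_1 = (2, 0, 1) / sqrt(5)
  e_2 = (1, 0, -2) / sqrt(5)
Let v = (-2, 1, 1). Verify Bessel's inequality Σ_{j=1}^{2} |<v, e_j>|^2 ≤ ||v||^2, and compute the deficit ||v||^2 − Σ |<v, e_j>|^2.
Σ |<v, e_j>|^2 = 5; ||v||^2 = 6; deficit = 1

Write each e_j = u_j / sqrt(<u_j, u_j>) where u_j is the displayed integer vector. Then <v, e_j> = <v, u_j> / sqrt(<u_j, u_j>), so |<v, e_j>|^2 = <v, u_j>^2 / <u_j, u_j>.
Coefficients: <v, e_1> = -3/sqrt(5), <v, e_2> = -4/sqrt(5).
Square and sum: Σ |<v, e_j>|^2 = 5.
Compute ||v||^2 = v·v = 6.
Deficit = 6 − 5 = 1 ≥ 0, confirming Bessel's inequality. (The deficit equals ||v − Σ <v,e_j> e_j||^2, the squared distance from v to span{e_j}.)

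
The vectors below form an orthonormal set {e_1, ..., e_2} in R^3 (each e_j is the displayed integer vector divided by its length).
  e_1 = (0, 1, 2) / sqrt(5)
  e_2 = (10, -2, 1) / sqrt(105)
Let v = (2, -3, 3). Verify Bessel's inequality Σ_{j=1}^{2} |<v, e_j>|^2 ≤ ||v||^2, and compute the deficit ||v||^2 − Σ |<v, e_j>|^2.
Σ |<v, e_j>|^2 = 206/21; ||v||^2 = 22; deficit = 256/21

Write each e_j = u_j / sqrt(<u_j, u_j>) where u_j is the displayed integer vector. Then <v, e_j> = <v, u_j> / sqrt(<u_j, u_j>), so |<v, e_j>|^2 = <v, u_j>^2 / <u_j, u_j>.
Coefficients: <v, e_1> = 3/sqrt(5), <v, e_2> = 29/sqrt(105).
Square and sum: Σ |<v, e_j>|^2 = 206/21.
Compute ||v||^2 = v·v = 22.
Deficit = 22 − 206/21 = 256/21 ≥ 0, confirming Bessel's inequality. (The deficit equals ||v − Σ <v,e_j> e_j||^2, the squared distance from v to span{e_j}.)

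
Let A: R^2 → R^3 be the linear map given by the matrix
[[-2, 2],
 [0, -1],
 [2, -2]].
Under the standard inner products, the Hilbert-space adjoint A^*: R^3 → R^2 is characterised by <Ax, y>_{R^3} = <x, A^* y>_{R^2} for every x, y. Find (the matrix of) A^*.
A^* = A^T =
[[-2, 0, 2],
 [2, -1, -2]]

For real matrices with standard dot products, the defining identity <Ax, y> = <x, A^* y> gives (Ax)^T y = x^T (A^*) y, i.e. x^T A^T y = x^T (A^*) y. Since this holds for all x, y, we must have A^* = A^T. Therefore
A^* =
[[-2, 0, 2],
 [2, -1, -2]].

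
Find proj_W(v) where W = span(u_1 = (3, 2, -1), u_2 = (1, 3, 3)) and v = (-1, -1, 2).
proj_W(v) = (-73/46, -8/23, 71/46)

Set up U = [u_1 | ... | u_2] ∈ R^(3×2). The projector onto W = col(U) is P = U (U^T U)^(-1) U^T.
Compute U^T U =
  [14, 6]
  [6, 19],
and U^T v = (-7, 2).
Solve U^T U · c = U^T v for the coefficients: c = (-29/46, 7/23). The projection is proj_W(v) = U c.
Check: (v - proj_W(v)) · u_1 = 0  (should be 0).
Check: (v - proj_W(v)) · u_2 = 0  (should be 0).
Result: proj_W(v) = (-73/46, -8/23, 71/46).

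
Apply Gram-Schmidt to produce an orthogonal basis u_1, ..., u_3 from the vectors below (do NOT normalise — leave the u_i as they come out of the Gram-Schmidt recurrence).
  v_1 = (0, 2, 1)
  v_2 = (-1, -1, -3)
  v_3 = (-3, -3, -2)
Orthogonal basis:
  u_1 = (0, 2, 1)
  u_2 = (-1, 1, -2)
  u_3 = (-7/3, -7/15, 14/15)

Apply the Gram-Schmidt recurrence
  u_1 = v_1
  u_i = v_i − Σ_{j<i} ((v_i · u_j) / (u_j · u_j)) · u_j.

Step by step this gives:
  u_1 = (0, 2, 1)
  u_2 = (-1, 1, -2)
  u_3 = (-7/3, -7/15, 14/15)

Orthogonality check:
  u_2 · u_1 = 0 (should be 0)
  u_3 · u_1 = 0 (should be 0)
  u_3 · u_2 = 0 (should be 0)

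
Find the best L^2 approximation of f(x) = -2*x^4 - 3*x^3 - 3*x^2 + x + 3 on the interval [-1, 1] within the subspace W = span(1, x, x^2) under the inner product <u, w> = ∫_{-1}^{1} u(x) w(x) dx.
g(x) = -33*x^2/7 - 4*x/5 + 111/35

The best approximation g ∈ W is the orthogonal projection of f onto W. Writing g = a_0 + a_1 x + a_2 x^2, the coefficients solve the normal equations G · a = b where
  G_{ij} = <φ_i, φ_j> and b_i = <f, φ_i>, with φ_0 = 1, φ_1 = x, φ_2 = x^2.
G =
  [2, 0, 2/3]
  [0, 2/3, 0]
  [2/3, 0, 2/5],
b = (16/5, -8/15, 8/35).
Solving gives a_0 = 111/35, a_1 = -4/5, a_2 = -33/7, so
  g(x) = -33*x^2/7 - 4*x/5 + 111/35.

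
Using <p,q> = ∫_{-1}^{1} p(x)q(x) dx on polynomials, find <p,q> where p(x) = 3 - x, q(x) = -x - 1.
<p,q> = -16/3

Expand the product: p(x)·q(x) = x^2 - 2*x - 3.
∫_{-1}^{1} of each monomial x^k gives [2/(k+1) if k even, 0 if k odd]. Integrating term-by-term (or equivalently evaluating the antiderivative F(x) = x^3/3 - x^2 - 3*x at the endpoints):
  F(1) − F(−1) = -11/3 − (5/3) = -16/3.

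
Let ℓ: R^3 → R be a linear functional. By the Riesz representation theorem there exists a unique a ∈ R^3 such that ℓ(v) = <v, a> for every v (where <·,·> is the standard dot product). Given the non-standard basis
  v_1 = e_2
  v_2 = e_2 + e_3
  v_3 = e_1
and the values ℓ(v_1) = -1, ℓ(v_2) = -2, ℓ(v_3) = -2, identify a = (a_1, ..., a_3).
a = (-2, -1, -1)

Write a = (a_1, ..., a_3) in the standard basis. For each basis vector v_i, ℓ(v_i) = <v_i, a> is a linear equation in the a_j's. Collect the n equations into a matrix system V a = ℓ, where row i of V is v_i (expressed in the standard basis). Since V is invertible (lower-triangular with 1s on the diagonal, up to permutation), solve by back-substitution:
  V =
[[0, 1, 0],
 [0, 1, 1],
 [1, 0, 0]]
  V a = (-1, -2, -2)
Solving gives a = (-2, -1, -1).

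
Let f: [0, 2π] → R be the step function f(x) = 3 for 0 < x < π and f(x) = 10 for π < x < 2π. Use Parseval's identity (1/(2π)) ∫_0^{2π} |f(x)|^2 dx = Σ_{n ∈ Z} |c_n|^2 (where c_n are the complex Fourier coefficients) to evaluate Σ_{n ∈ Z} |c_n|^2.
Σ |c_n|^2 = 109/2

Parseval equates the L^2 energy of f (normalised by 1/(2π)) with the ℓ^2 sum of its Fourier coefficients: (1/(2π)) ∫_0^{2π} |f|^2 = Σ |c_n|^2.
Compute the left side: (1/(2π)) [∫_0^π 3^2 dx + ∫_π^{2π} 10^2 dx] = (1/(2π)) · (9π + 100π) = (9 + 100)/2 = 109/2.
So Σ_{n ∈ Z} |c_n|^2 = 109/2.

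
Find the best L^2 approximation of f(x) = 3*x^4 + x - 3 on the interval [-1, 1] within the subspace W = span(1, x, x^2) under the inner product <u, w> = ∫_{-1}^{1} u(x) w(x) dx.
g(x) = 18*x^2/7 + x - 114/35

The best approximation g ∈ W is the orthogonal projection of f onto W. Writing g = a_0 + a_1 x + a_2 x^2, the coefficients solve the normal equations G · a = b where
  G_{ij} = <φ_i, φ_j> and b_i = <f, φ_i>, with φ_0 = 1, φ_1 = x, φ_2 = x^2.
G =
  [2, 0, 2/3]
  [0, 2/3, 0]
  [2/3, 0, 2/5],
b = (-24/5, 2/3, -8/7).
Solving gives a_0 = -114/35, a_1 = 1, a_2 = 18/7, so
  g(x) = 18*x^2/7 + x - 114/35.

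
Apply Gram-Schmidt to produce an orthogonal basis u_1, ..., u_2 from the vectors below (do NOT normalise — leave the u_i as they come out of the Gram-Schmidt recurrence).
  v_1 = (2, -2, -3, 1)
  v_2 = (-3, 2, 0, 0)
Orthogonal basis:
  u_1 = (2, -2, -3, 1)
  u_2 = (-17/9, 8/9, -5/3, 5/9)

Apply the Gram-Schmidt recurrence
  u_1 = v_1
  u_i = v_i − Σ_{j<i} ((v_i · u_j) / (u_j · u_j)) · u_j.

Step by step this gives:
  u_1 = (2, -2, -3, 1)
  u_2 = (-17/9, 8/9, -5/3, 5/9)

Orthogonality check:
  u_2 · u_1 = 0 (should be 0)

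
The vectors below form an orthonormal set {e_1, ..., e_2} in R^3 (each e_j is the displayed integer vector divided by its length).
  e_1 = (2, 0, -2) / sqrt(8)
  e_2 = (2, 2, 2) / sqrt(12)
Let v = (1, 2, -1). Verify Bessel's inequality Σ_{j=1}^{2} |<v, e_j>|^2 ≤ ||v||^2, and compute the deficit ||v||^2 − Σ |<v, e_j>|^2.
Σ |<v, e_j>|^2 = 10/3; ||v||^2 = 6; deficit = 8/3

Write each e_j = u_j / sqrt(<u_j, u_j>) where u_j is the displayed integer vector. Then <v, e_j> = <v, u_j> / sqrt(<u_j, u_j>), so |<v, e_j>|^2 = <v, u_j>^2 / <u_j, u_j>.
Coefficients: <v, e_1> = 4/sqrt(8), <v, e_2> = 4/sqrt(12).
Square and sum: Σ |<v, e_j>|^2 = 10/3.
Compute ||v||^2 = v·v = 6.
Deficit = 6 − 10/3 = 8/3 ≥ 0, confirming Bessel's inequality. (The deficit equals ||v − Σ <v,e_j> e_j||^2, the squared distance from v to span{e_j}.)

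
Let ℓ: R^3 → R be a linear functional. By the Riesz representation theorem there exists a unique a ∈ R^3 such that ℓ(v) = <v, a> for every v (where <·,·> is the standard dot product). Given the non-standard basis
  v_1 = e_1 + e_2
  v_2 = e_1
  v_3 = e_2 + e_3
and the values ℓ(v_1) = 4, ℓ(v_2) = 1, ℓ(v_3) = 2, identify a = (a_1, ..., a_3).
a = (1, 3, -1)

Write a = (a_1, ..., a_3) in the standard basis. For each basis vector v_i, ℓ(v_i) = <v_i, a> is a linear equation in the a_j's. Collect the n equations into a matrix system V a = ℓ, where row i of V is v_i (expressed in the standard basis). Since V is invertible (lower-triangular with 1s on the diagonal, up to permutation), solve by back-substitution:
  V =
[[1, 1, 0],
 [1, 0, 0],
 [0, 1, 1]]
  V a = (4, 1, 2)
Solving gives a = (1, 3, -1).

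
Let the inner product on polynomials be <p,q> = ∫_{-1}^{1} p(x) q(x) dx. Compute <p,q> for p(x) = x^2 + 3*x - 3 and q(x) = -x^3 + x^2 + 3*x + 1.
<p,q> = -32/15

Expand the product: p(x)·q(x) = -x^5 - 2*x^4 + 9*x^3 + 7*x^2 - 6*x - 3.
∫_{-1}^{1} of each monomial x^k gives [2/(k+1) if k even, 0 if k odd]. Integrating term-by-term (or equivalently evaluating the antiderivative F(x) = -x^6/6 - 2*x^5/5 + 9*x^4/4 + 7*x^3/3 - 3*x^2 - 3*x at the endpoints):
  F(1) − F(−1) = -119/60 − (3/20) = -32/15.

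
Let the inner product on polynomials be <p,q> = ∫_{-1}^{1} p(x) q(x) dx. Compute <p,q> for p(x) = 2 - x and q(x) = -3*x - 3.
<p,q> = -10

Expand the product: p(x)·q(x) = 3*x^2 - 3*x - 6.
∫_{-1}^{1} of each monomial x^k gives [2/(k+1) if k even, 0 if k odd]. Integrating term-by-term (or equivalently evaluating the antiderivative F(x) = x^3 - 3*x^2/2 - 6*x at the endpoints):
  F(1) − F(−1) = -13/2 − (7/2) = -10.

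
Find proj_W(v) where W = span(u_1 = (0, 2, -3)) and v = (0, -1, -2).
proj_W(v) = (0, 8/13, -12/13)

Set up U = [u_1 | ... | u_1] ∈ R^(3×1). The projector onto W = col(U) is P = U (U^T U)^(-1) U^T.
Compute U^T U =
  [13],
and U^T v = (4).
Solve U^T U · c = U^T v for the coefficients: c = (4/13). The projection is proj_W(v) = U c.
Check: (v - proj_W(v)) · u_1 = 0  (should be 0).
Result: proj_W(v) = (0, 8/13, -12/13).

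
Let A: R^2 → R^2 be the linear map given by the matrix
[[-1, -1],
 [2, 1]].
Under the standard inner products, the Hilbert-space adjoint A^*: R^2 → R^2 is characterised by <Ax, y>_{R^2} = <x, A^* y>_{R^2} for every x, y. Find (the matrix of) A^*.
A^* = A^T =
[[-1, 2],
 [-1, 1]]

For real matrices with standard dot products, the defining identity <Ax, y> = <x, A^* y> gives (Ax)^T y = x^T (A^*) y, i.e. x^T A^T y = x^T (A^*) y. Since this holds for all x, y, we must have A^* = A^T. Therefore
A^* =
[[-1, 2],
 [-1, 1]].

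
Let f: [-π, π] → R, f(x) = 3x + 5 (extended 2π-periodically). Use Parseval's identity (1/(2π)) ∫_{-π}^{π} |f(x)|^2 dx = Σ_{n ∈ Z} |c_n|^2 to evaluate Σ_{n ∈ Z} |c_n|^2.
Σ |c_n|^2 = 3π^2 + 25

Expand and integrate term by term over [-π, π]:
  ∫ (3x)^2 dx = 9·(2π^3/3); ∫ 2·3·(5)·x dx = 0 (odd integrand); ∫ 5^2 dx = 25·2π.
So (1/(2π)) ∫_{-π}^{π} (3x + 5)^2 dx = 9π^2/3 + 25 = 3π^2 + 25.
Parseval ⇒ Σ |c_n|^2 = 3π^2 + 25.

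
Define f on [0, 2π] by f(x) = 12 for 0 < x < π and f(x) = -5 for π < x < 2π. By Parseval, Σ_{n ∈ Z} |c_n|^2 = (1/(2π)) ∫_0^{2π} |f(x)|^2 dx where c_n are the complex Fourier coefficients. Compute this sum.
Σ |c_n|^2 = 169/2

Parseval equates the L^2 energy of f (normalised by 1/(2π)) with the ℓ^2 sum of its Fourier coefficients: (1/(2π)) ∫_0^{2π} |f|^2 = Σ |c_n|^2.
Compute the left side: (1/(2π)) [∫_0^π 12^2 dx + ∫_π^{2π} (-5)^2 dx] = (1/(2π)) · (144π + 25π) = (144 + 25)/2 = 169/2.
So Σ_{n ∈ Z} |c_n|^2 = 169/2.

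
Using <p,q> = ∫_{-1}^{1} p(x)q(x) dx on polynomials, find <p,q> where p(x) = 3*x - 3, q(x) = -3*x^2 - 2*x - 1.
<p,q> = 8

Expand the product: p(x)·q(x) = -9*x^3 + 3*x^2 + 3*x + 3.
∫_{-1}^{1} of each monomial x^k gives [2/(k+1) if k even, 0 if k odd]. Integrating term-by-term (or equivalently evaluating the antiderivative F(x) = -9*x^4/4 + x^3 + 3*x^2/2 + 3*x at the endpoints):
  F(1) − F(−1) = 13/4 − (-19/4) = 8.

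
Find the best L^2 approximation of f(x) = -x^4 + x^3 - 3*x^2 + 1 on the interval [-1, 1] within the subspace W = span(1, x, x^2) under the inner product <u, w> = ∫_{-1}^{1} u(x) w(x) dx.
g(x) = -27*x^2/7 + 3*x/5 + 38/35

The best approximation g ∈ W is the orthogonal projection of f onto W. Writing g = a_0 + a_1 x + a_2 x^2, the coefficients solve the normal equations G · a = b where
  G_{ij} = <φ_i, φ_j> and b_i = <f, φ_i>, with φ_0 = 1, φ_1 = x, φ_2 = x^2.
G =
  [2, 0, 2/3]
  [0, 2/3, 0]
  [2/3, 0, 2/5],
b = (-2/5, 2/5, -86/105).
Solving gives a_0 = 38/35, a_1 = 3/5, a_2 = -27/7, so
  g(x) = -27*x^2/7 + 3*x/5 + 38/35.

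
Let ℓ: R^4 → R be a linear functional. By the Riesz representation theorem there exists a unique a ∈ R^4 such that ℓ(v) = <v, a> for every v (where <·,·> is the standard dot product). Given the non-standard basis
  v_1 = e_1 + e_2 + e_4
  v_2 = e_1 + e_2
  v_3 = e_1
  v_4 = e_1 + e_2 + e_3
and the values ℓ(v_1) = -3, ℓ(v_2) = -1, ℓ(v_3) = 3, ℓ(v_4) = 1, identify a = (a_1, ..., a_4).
a = (3, -4, 2, -2)

Write a = (a_1, ..., a_4) in the standard basis. For each basis vector v_i, ℓ(v_i) = <v_i, a> is a linear equation in the a_j's. Collect the n equations into a matrix system V a = ℓ, where row i of V is v_i (expressed in the standard basis). Since V is invertible (lower-triangular with 1s on the diagonal, up to permutation), solve by back-substitution:
  V =
[[1, 1, 0, 1],
 [1, 1, 0, 0],
 [1, 0, 0, 0],
 [1, 1, 1, 0]]
  V a = (-3, -1, 3, 1)
Solving gives a = (3, -4, 2, -2).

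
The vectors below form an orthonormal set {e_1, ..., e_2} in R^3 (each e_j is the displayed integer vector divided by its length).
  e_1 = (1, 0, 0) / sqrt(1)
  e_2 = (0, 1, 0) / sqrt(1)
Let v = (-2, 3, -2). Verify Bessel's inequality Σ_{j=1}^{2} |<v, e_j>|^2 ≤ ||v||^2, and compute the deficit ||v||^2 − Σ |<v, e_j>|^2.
Σ |<v, e_j>|^2 = 13; ||v||^2 = 17; deficit = 4

Write each e_j = u_j / sqrt(<u_j, u_j>) where u_j is the displayed integer vector. Then <v, e_j> = <v, u_j> / sqrt(<u_j, u_j>), so |<v, e_j>|^2 = <v, u_j>^2 / <u_j, u_j>.
Coefficients: <v, e_1> = -2/sqrt(1), <v, e_2> = 3/sqrt(1).
Square and sum: Σ |<v, e_j>|^2 = 13.
Compute ||v||^2 = v·v = 17.
Deficit = 17 − 13 = 4 ≥ 0, confirming Bessel's inequality. (The deficit equals ||v − Σ <v,e_j> e_j||^2, the squared distance from v to span{e_j}.)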